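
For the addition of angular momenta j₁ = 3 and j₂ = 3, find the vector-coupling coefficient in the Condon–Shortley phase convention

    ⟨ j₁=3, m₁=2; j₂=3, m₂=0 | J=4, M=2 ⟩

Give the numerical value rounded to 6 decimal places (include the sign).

triangle: 2!*4!*4!/11! = 1152/39916800
(j±m)!: 5!*1!*3!*3!*6!*2! = 6220800
prefactor² = (2J+1)*Δ*N² = 124416/77
  k=0: +1/(0!*2!*1!*3!*3!*1!) = 1/72
  k=1: −1/(1!*1!*0!*2!*4!*2!) = -1/96
Σ = 1/288  ⇒  CG² = 124416/77*1/288² = 3/154
CG = +√(3/154) = +0.139573

+√(3/154) = +0.139573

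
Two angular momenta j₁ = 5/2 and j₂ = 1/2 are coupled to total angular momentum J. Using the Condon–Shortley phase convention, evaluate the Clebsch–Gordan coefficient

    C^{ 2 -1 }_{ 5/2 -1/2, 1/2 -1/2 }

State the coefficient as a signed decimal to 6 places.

+√(1/3) ≈ +0.577350

triangle: 1!·4!·0!/6! = 24/720
(j±m)!: 2!·3!·0!·1!·1!·3! = 72
prefactor² = (2J+1)·Δ·N² = 12
  k=0: +1/(0!·1!·3!·0!·1!·0!) = 1/6
Σ = 1/6  ⇒  CG² = 12·1/6² = 1/3
CG = +√(1/3) = +0.577350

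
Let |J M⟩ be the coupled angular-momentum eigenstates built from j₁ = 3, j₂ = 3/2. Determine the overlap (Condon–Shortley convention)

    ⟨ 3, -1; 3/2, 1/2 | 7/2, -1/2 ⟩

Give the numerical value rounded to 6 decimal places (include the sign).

−√(2/7) = -0.534522

triangle: 1!·5!·2!/9! = 240/362880
(j±m)!: 2!·4!·2!·1!·3!·4! = 13824
prefactor² = (2J+1)·Δ·N² = 512/7
  k=0: +1/(0!·1!·4!·2!·1!·0!) = 1/48
  k=1: −1/(1!·0!·3!·1!·2!·1!) = -1/12
Σ = -1/16  ⇒  CG² = 512/7·(-1/16)² = 2/7
CG = −√(2/7) = -0.534522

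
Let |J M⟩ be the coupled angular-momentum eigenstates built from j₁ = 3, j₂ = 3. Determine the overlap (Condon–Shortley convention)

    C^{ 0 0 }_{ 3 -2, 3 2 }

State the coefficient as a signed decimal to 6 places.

-0.377964

√[1·6!0!0!/7! · 1!5!5!1!0!0!] = √(14400/7)
  +(−1)^5/∏(5,1,0,0,0,0)! = -1/120  (running -1/120)
⟨..|..⟩ = √(14400/7)·(-1/120) = -0.377964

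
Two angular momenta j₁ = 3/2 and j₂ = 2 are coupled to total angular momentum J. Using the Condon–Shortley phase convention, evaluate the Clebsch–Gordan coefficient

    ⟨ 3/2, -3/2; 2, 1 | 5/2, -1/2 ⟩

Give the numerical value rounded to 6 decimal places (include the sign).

-0.621059  (= −√(27/70))

j₁+j₂−J=1  J+j₁−j₂=2  J−j₁+j₂=3  j₁+j₂+J+1=7
(j₁±m₁, j₂±m₂, J±M) = (0,3,3,1,2,3)
P² = 216/35
sum k=1..1:
  [1] −1/4 = -1/4
S = -1/4
C² = P²·S² = 27/70 ; C = -0.621059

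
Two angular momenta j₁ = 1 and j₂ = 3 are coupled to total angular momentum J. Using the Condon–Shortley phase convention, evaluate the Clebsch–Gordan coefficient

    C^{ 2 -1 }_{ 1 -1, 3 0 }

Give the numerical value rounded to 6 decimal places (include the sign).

+√(1/7) = +0.377964

triangle: 2!×0!×4!/7! = 48/5040
(j±m)!: 0!×2!×3!×3!×1!×3! = 432
prefactor² = (2J+1)×Δ×N² = 144/7
  k=2: +1/(2!×0!×0!×1!×0!×3!) = 1/12
Σ = 1/12  ⇒  CG² = 144/7×1/12² = 1/7
CG = +√(1/7) = +0.377964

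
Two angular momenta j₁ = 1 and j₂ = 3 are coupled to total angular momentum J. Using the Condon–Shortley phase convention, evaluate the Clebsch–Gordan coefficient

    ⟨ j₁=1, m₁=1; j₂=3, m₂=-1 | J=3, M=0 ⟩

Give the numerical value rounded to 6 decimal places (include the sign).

+0.707107  (= +√(1/2))

√[7·1!1!5!/8! · 2!0!2!4!3!3!] = √(72)
  +(−1)^0/∏(0,1,0,2,1,3)! = 1/12  (running 1/12)
⟨..|..⟩ = √(72)·(1/12) = +0.707107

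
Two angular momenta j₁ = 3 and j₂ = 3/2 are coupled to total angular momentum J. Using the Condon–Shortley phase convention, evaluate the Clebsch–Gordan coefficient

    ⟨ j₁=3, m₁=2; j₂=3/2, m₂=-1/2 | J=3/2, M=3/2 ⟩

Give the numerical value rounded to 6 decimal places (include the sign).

−√(2/7) = -0.534522

triangle: 3!×3!×0!/7! = 36/5040
(j±m)!: 5!×1!×1!×2!×3!×0! = 1440
prefactor² = (2J+1)×Δ×N² = 288/7
  k=1: −1/(1!×2!×0!×0!×3!×0!) = -1/12
Σ = -1/12  ⇒  CG² = 288/7×(-1/12)² = 2/7
CG = −√(2/7) = -0.534522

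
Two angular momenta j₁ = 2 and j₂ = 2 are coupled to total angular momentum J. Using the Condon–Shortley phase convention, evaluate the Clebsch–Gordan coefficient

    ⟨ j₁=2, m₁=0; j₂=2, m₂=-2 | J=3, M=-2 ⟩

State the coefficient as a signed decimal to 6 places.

√[7·1!3!3!/8! · 2!2!0!4!1!5!] = √(72)
  +(−1)^0/∏(0,1,2,0,1,3)! = 1/12  (running 1/12)
⟨..|..⟩ = √(72)·(1/12) = +0.707107

+0.707107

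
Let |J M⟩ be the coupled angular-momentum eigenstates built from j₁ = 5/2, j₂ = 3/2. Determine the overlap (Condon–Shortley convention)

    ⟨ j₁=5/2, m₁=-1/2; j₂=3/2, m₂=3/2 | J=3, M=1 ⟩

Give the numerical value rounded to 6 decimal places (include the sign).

j₁+j₂−J=1  J+j₁−j₂=4  J−j₁+j₂=2  j₁+j₂+J+1=8
(j₁±m₁, j₂±m₂, J±M) = (2,3,3,0,4,2)
P² = 144/5
sum k=1..1:
  [1] −1/8 = -1/8
S = -1/8
C² = P²·S² = 9/20 ; C = -0.670820

-0.670820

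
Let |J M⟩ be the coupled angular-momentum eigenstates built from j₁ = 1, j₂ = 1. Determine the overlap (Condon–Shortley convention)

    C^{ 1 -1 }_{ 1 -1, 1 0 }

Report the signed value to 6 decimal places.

−√(1/2) ≈ -0.707107

triangle: 1!*1!*1!/4! = 1/24
(j±m)!: 0!*2!*1!*1!*0!*2! = 4
prefactor² = (2J+1)*Δ*N² = 1/2
  k=1: −1/(1!*0!*1!*0!*0!*1!) = -1
Σ = -1  ⇒  CG² = 1/2*(-1)² = 1/2
CG = −√(1/2) = -0.707107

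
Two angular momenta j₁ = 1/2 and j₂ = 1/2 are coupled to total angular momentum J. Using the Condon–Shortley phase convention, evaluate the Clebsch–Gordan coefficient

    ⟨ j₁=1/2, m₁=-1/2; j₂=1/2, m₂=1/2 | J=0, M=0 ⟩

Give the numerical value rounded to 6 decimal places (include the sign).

-0.707107  (= −√(1/2))

triangle: 1!*0!*0!/2! = 1/2
(j±m)!: 0!*1!*1!*0!*0!*0! = 1
prefactor² = (2J+1)*Δ*N² = 1/2
  k=1: −1/(1!*0!*0!*0!*0!*0!) = -1
Σ = -1  ⇒  CG² = 1/2*(-1)² = 1/2
CG = −√(1/2) = -0.707107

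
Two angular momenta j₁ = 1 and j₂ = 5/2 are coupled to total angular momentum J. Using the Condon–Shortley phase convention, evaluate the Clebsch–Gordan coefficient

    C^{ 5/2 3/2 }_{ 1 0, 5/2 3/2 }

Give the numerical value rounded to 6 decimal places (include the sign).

−√(9/35) = -0.507093

√[6·1!1!4!/7! · 1!1!4!1!4!1!] = √(576/35)
  +(−1)^0/∏(0,1,1,4,0,0)! = 1/24  (running 1/24)
  +(−1)^1/∏(1,0,0,3,1,1)! = -1/6  (running -1/8)
⟨..|..⟩ = √(576/35)·(-1/8) = -0.507093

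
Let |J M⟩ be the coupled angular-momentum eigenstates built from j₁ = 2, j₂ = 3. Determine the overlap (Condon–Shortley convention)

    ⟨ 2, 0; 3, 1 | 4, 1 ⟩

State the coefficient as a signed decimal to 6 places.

−√(3/28) = -0.327327

√[9·1!3!5!/10! · 2!2!4!2!5!3!] = √(1728/7)
  +(−1)^0/∏(0,1,2,4,1,1)! = 1/48  (running 1/48)
  +(−1)^1/∏(1,0,1,3,2,2)! = -1/24  (running -1/48)
⟨..|..⟩ = √(1728/7)·(-1/48) = -0.327327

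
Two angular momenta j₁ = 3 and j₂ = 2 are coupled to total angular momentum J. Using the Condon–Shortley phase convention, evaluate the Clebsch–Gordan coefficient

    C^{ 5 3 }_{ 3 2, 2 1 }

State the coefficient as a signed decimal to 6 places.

+√(8/15) = +0.730297

√[11·0!6!4!/11! · 5!1!3!1!8!2!] = √(276480)
  +(−1)^0/∏(0,0,1,3,5,1)! = 1/720  (running 1/720)
⟨..|..⟩ = √(276480)·(1/720) = +0.730297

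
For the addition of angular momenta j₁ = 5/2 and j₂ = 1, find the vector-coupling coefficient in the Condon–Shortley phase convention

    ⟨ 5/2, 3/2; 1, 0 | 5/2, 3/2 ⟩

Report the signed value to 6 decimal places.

j₁+j₂−J=1  J+j₁−j₂=4  J−j₁+j₂=1  j₁+j₂+J+1=7
(j₁±m₁, j₂±m₂, J±M) = (4,1,1,1,4,1)
P² = 576/35
sum k=0..1:
  [0] +1/6 = 1/6
  [1] −1/24 = -1/24
S = 1/8
C² = P²·S² = 9/35 ; C = +0.507093

+√(9/35) = +0.507093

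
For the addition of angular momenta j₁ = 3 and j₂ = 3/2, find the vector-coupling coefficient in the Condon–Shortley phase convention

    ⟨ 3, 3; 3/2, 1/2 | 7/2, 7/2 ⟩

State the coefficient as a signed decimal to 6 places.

+√(2/3) ≈ +0.816497

triangle: 1!×5!×2!/9! = 240/362880
(j±m)!: 6!×0!×2!×1!×7!×0! = 7257600
prefactor² = (2J+1)×Δ×N² = 38400
  k=0: +1/(0!×1!×0!×2!×5!×0!) = 1/240
Σ = 1/240  ⇒  CG² = 38400×1/240² = 2/3
CG = +√(2/3) = +0.816497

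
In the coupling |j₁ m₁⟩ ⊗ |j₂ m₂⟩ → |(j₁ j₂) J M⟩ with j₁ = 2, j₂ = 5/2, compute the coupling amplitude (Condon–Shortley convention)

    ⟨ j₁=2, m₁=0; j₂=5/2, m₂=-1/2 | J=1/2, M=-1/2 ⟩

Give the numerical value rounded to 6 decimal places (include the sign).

+0.447214

triangle: 4!×0!×1!/6! = 24/720
(j±m)!: 2!×2!×2!×3!×0!×1! = 48
prefactor² = (2J+1)×Δ×N² = 16/5
  k=2: +1/(2!×2!×0!×0!×0!×1!) = 1/4
Σ = 1/4  ⇒  CG² = 16/5×1/4² = 1/5
CG = +√(1/5) = +0.447214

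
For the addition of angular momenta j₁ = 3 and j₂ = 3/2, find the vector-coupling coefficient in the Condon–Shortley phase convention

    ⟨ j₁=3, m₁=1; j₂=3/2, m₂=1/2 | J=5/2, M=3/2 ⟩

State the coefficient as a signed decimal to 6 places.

−√(7/20) = -0.591608

triangle: 2!×4!×1!/8! = 48/40320
(j±m)!: 4!×2!×2!×1!×4!×1! = 2304
prefactor² = (2J+1)×Δ×N² = 576/35
  k=1: −1/(1!×1!×1!×1!×3!×0!) = -1/6
  k=2: +1/(2!×0!×0!×0!×4!×1!) = 1/48
Σ = -7/48  ⇒  CG² = 576/35×(-7/48)² = 7/20
CG = −√(7/20) = -0.591608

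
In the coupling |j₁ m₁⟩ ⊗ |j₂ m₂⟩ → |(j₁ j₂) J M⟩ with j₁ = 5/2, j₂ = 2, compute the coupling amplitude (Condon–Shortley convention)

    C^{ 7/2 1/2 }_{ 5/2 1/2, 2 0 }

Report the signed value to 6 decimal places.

triangle: 1!×4!×3!/9! = 144/362880
(j±m)!: 3!×2!×2!×2!×4!×3! = 6912
prefactor² = (2J+1)×Δ×N² = 768/35
  k=0: +1/(0!×1!×2!×2!×2!×1!) = 1/8
  k=1: −1/(1!×0!×1!×1!×3!×2!) = -1/12
Σ = 1/24  ⇒  CG² = 768/35×1/24² = 4/105
CG = +√(4/105) = +0.195180

+√(4/105) ≈ +0.195180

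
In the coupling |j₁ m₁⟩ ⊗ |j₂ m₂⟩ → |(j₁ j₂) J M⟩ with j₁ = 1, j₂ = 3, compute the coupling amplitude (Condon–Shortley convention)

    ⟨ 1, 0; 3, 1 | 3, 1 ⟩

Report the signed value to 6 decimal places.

-0.288675  (= −√(1/12))

j₁+j₂−J=1  J+j₁−j₂=1  J−j₁+j₂=5  j₁+j₂+J+1=8
(j₁±m₁, j₂±m₂, J±M) = (1,1,4,2,4,2)
P² = 48
sum k=0..1:
  [0] +1/24 = 1/24
  [1] −1/12 = -1/12
S = -1/24
C² = P²·S² = 1/12 ; C = -0.288675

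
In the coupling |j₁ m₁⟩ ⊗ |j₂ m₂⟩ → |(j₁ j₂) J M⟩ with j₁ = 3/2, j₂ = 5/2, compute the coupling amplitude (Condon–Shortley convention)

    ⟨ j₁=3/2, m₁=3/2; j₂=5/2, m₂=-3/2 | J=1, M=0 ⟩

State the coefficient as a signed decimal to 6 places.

triangle: 3!×0!×2!/6! = 12/720
(j±m)!: 3!×0!×1!×4!×1!×1! = 144
prefactor² = (2J+1)×Δ×N² = 36/5
  k=0: +1/(0!×3!×0!×1!×0!×1!) = 1/6
Σ = 1/6  ⇒  CG² = 36/5×1/6² = 1/5
CG = +√(1/5) = +0.447214

+0.447214  (= +√(1/5))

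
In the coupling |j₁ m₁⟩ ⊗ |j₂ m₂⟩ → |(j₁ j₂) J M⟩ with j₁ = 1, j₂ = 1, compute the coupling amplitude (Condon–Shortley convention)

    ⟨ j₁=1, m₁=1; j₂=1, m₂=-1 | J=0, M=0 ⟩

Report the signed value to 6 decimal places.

j₁+j₂−J=2  J+j₁−j₂=0  J−j₁+j₂=0  j₁+j₂+J+1=3
(j₁±m₁, j₂±m₂, J±M) = (2,0,0,2,0,0)
P² = 4/3
sum k=0..0:
  [0] +1/2 = 1/2
S = 1/2
C² = P²·S² = 1/3 ; C = +0.577350

+√(1/3) = +0.577350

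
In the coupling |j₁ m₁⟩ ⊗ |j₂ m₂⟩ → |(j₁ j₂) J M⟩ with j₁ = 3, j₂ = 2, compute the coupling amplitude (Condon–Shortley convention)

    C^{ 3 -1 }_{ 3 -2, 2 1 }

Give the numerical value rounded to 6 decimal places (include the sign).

triangle: 2!·4!·2!/9! = 96/362880
(j±m)!: 1!·5!·3!·1!·2!·4! = 34560
prefactor² = (2J+1)·Δ·N² = 64
  k=1: −1/(1!·1!·4!·2!·0!·0!) = -1/48
  k=2: +1/(2!·0!·3!·1!·1!·1!) = 1/12
Σ = 1/16  ⇒  CG² = 64·1/16² = 1/4
CG = +√(1/4) = +0.500000

+0.500000  (= +√(1/4))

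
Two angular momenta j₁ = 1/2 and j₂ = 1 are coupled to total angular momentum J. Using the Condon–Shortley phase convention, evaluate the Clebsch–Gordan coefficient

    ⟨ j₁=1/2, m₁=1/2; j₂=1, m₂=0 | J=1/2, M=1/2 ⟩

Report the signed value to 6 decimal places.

+0.577350  (= +√(1/3))

triangle: 1!×0!×1!/3! = 1/6
(j±m)!: 1!×0!×1!×1!×1!×0! = 1
prefactor² = (2J+1)×Δ×N² = 1/3
  k=0: +1/(0!×1!×0!×1!×0!×0!) = 1
Σ = 1  ⇒  CG² = 1/3×1² = 1/3
CG = +√(1/3) = +0.577350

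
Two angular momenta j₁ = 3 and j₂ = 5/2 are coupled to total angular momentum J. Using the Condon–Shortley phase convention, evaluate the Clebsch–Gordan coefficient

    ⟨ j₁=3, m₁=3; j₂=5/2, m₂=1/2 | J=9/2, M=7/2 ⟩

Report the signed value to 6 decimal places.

+0.696311  (= +√(16/33))

j₁+j₂−J=1  J+j₁−j₂=5  J−j₁+j₂=4  j₁+j₂+J+1=11
(j₁±m₁, j₂±m₂, J±M) = (6,0,3,2,8,1)
P² = 2764800/11
sum k=0..0:
  [0] +1/720 = 1/720
S = 1/720
C² = P²·S² = 16/33 ; C = +0.696311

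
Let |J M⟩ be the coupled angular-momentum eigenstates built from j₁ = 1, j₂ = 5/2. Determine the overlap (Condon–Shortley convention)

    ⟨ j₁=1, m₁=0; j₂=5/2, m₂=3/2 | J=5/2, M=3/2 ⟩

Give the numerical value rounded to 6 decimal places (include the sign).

-0.507093

j₁+j₂−J=1  J+j₁−j₂=1  J−j₁+j₂=4  j₁+j₂+J+1=7
(j₁±m₁, j₂±m₂, J±M) = (1,1,4,1,4,1)
P² = 576/35
sum k=0..1:
  [0] +1/24 = 1/24
  [1] −1/6 = -1/6
S = -1/8
C² = P²·S² = 9/35 ; C = -0.507093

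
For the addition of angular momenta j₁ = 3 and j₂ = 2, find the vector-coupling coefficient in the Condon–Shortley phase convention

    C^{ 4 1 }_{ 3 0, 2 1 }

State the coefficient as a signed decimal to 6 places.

−√(3/14) = -0.462910

j₁+j₂−J=1  J+j₁−j₂=5  J−j₁+j₂=3  j₁+j₂+J+1=10
(j₁±m₁, j₂±m₂, J±M) = (3,3,3,1,5,3)
P² = 1944/7
sum k=0..1:
  [0] +1/72 = 1/72
  [1] −1/24 = -1/24
S = -1/36
C² = P²·S² = 3/14 ; C = -0.462910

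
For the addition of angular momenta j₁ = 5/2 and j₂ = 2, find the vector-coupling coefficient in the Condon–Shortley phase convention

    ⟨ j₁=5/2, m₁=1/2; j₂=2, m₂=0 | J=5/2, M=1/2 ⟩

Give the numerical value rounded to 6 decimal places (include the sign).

√[6·2!3!2!/8! · 3!2!2!2!3!2!] = √(72/35)
  +(−1)^0/∏(0,2,2,2,1,0)! = 1/8  (running 1/8)
  +(−1)^1/∏(1,1,1,1,2,1)! = -1/2  (running -3/8)
  +(−1)^2/∏(2,0,0,0,3,2)! = 1/24  (running -1/3)
⟨..|..⟩ = √(72/35)·(-1/3) = -0.478091

-0.478091  (= −√(8/35))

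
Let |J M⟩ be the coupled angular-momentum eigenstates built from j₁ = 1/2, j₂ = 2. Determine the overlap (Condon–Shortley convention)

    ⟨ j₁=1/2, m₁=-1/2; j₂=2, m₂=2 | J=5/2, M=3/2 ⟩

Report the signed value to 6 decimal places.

+√(1/5) ≈ +0.447214

√[6·0!1!4!/6! · 0!1!4!0!4!1!] = √(576/5)
  +(−1)^0/∏(0,0,1,4,0,0)! = 1/24  (running 1/24)
⟨..|..⟩ = √(576/5)·(1/24) = +0.447214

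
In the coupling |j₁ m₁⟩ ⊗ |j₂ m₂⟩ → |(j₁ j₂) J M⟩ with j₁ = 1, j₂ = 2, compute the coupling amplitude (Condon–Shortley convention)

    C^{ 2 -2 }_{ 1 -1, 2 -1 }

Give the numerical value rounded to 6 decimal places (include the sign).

triangle: 1!×1!×3!/6! = 6/720
(j±m)!: 0!×2!×1!×3!×0!×4! = 288
prefactor² = (2J+1)×Δ×N² = 12
  k=1: −1/(1!×0!×1!×0!×0!×3!) = -1/6
Σ = -1/6  ⇒  CG² = 12×(-1/6)² = 1/3
CG = −√(1/3) = -0.577350

-0.577350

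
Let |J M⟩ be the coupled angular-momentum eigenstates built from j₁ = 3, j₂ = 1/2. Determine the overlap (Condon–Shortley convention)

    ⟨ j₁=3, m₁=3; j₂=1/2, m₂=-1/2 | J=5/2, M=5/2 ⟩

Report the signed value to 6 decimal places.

+√(6/7) ≈ +0.925820

√[6·1!5!0!/7! · 6!0!0!1!5!0!] = √(86400/7)
  +(−1)^0/∏(0,1,0,0,5,0)! = 1/120  (running 1/120)
⟨..|..⟩ = √(86400/7)·(1/120) = +0.925820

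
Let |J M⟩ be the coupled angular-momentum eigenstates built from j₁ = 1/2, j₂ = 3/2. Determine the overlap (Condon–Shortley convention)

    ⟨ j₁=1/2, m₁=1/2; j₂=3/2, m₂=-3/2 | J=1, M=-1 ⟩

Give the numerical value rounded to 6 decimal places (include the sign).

j₁+j₂−J=1  J+j₁−j₂=0  J−j₁+j₂=2  j₁+j₂+J+1=4
(j₁±m₁, j₂±m₂, J±M) = (1,0,0,3,0,2)
P² = 3
sum k=0..0:
  [0] +1/2 = 1/2
S = 1/2
C² = P²·S² = 3/4 ; C = +0.866025

+0.866025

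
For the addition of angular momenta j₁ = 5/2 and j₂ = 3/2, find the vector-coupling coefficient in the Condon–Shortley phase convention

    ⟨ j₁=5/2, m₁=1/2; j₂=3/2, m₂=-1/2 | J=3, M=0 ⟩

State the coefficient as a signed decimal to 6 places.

+√(1/5) = +0.447214

j₁+j₂−J=1  J+j₁−j₂=4  J−j₁+j₂=2  j₁+j₂+J+1=8
(j₁±m₁, j₂±m₂, J±M) = (3,2,1,2,3,3)
P² = 36/5
sum k=0..1:
  [0] +1/4 = 1/4
  [1] −1/12 = -1/12
S = 1/6
C² = P²·S² = 1/5 ; C = +0.447214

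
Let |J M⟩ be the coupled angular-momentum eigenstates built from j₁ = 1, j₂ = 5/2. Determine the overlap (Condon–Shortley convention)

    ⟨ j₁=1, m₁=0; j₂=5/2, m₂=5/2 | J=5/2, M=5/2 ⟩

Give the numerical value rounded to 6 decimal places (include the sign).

−√(5/7) = -0.845154

j₁+j₂−J=1  J+j₁−j₂=1  J−j₁+j₂=4  j₁+j₂+J+1=7
(j₁±m₁, j₂±m₂, J±M) = (1,1,5,0,5,0)
P² = 2880/7
sum k=1..1:
  [1] −1/24 = -1/24
S = -1/24
C² = P²·S² = 5/7 ; C = -0.845154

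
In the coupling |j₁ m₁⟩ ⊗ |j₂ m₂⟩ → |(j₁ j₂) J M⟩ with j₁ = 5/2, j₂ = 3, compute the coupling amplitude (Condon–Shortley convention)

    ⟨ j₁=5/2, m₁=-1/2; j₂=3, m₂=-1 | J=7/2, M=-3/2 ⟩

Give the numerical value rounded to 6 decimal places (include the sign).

j₁+j₂−J=2  J+j₁−j₂=3  J−j₁+j₂=4  j₁+j₂+J+1=10
(j₁±m₁, j₂±m₂, J±M) = (2,3,2,4,2,5)
P² = 3072/35
sum k=0..2:
  [0] +1/48 = 1/48
  [1] −1/12 = -1/12
  [2] +1/96 = 1/96
S = -5/96
C² = P²·S² = 5/21 ; C = -0.487950

−√(5/21) ≈ -0.487950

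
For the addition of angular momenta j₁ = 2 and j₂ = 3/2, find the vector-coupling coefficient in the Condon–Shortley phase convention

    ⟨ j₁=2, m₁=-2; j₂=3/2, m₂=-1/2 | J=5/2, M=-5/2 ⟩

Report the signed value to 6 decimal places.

-0.755929  (= −√(4/7))

j₁+j₂−J=1  J+j₁−j₂=3  J−j₁+j₂=2  j₁+j₂+J+1=7
(j₁±m₁, j₂±m₂, J±M) = (0,4,1,2,0,5)
P² = 576/7
sum k=1..1:
  [1] −1/12 = -1/12
S = -1/12
C² = P²·S² = 4/7 ; C = -0.755929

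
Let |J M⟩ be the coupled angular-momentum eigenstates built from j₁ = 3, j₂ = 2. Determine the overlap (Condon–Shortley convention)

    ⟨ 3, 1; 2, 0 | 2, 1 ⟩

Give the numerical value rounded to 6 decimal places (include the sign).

j₁+j₂−J=3  J+j₁−j₂=3  J−j₁+j₂=1  j₁+j₂+J+1=8
(j₁±m₁, j₂±m₂, J±M) = (4,2,2,2,3,1)
P² = 36/7
sum k=1..2:
  [1] −1/4 = -1/4
  [2] +1/12 = 1/12
S = -1/6
C² = P²·S² = 1/7 ; C = -0.377964

−√(1/7) ≈ -0.377964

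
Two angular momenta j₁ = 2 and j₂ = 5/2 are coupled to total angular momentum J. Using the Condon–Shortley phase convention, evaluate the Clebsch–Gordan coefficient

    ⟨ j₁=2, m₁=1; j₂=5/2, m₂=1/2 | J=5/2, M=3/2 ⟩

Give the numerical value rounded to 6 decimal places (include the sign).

triangle: 2!×2!×3!/8! = 24/40320
(j±m)!: 3!×1!×3!×2!×4!×1! = 1728
prefactor² = (2J+1)×Δ×N² = 216/35
  k=0: +1/(0!×2!×1!×3!×1!×0!) = 1/12
  k=1: −1/(1!×1!×0!×2!×2!×1!) = -1/4
Σ = -1/6  ⇒  CG² = 216/35×(-1/6)² = 6/35
CG = −√(6/35) = -0.414039

−√(6/35) ≈ -0.414039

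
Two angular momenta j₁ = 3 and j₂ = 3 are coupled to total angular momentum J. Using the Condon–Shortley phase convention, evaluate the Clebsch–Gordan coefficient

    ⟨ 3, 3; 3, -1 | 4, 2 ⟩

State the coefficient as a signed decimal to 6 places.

triangle: 2!×4!×4!/11! = 1152/39916800
(j±m)!: 6!×0!×2!×4!×6!×2! = 49766400
prefactor² = (2J+1)×Δ×N² = 995328/77
  k=0: +1/(0!×2!×0!×2!×4!×2!) = 1/192
Σ = 1/192  ⇒  CG² = 995328/77×1/192² = 27/77
CG = +√(27/77) = +0.592157

+√(27/77) ≈ +0.592157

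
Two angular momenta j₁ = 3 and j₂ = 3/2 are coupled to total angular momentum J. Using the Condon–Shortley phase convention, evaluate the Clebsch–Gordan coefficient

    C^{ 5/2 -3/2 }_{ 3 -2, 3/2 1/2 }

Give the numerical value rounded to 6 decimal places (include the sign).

triangle: 2!×4!×1!/8! = 48/40320
(j±m)!: 1!×5!×2!×1!×1!×4! = 5760
prefactor² = (2J+1)×Δ×N² = 288/7
  k=1: −1/(1!×1!×4!×1!×0!×0!) = -1/24
  k=2: +1/(2!×0!×3!×0!×1!×1!) = 1/12
Σ = 1/24  ⇒  CG² = 288/7×1/24² = 1/14
CG = +√(1/14) = +0.267261

+0.267261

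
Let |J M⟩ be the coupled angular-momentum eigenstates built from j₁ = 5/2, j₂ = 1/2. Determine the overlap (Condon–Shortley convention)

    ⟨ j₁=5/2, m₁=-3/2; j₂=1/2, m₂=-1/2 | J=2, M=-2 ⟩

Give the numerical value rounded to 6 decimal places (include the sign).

√[5·1!4!0!/6! · 1!4!0!1!0!4!] = √(96)
  +(−1)^0/∏(0,1,4,0,0,0)! = 1/24  (running 1/24)
⟨..|..⟩ = √(96)·(1/24) = +0.408248

+√(1/6) = +0.408248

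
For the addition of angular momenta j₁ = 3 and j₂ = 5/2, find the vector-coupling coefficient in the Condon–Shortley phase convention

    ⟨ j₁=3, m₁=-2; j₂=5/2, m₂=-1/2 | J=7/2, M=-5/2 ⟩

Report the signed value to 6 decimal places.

-0.178174  (= −√(2/63))

√[8·2!4!3!/10! · 1!5!2!3!1!6!] = √(4608/7)
  +(−1)^1/∏(1,1,4,1,0,2)! = -1/48  (running -1/48)
  +(−1)^2/∏(2,0,3,0,1,3)! = 1/72  (running -1/144)
⟨..|..⟩ = √(4608/7)·(-1/144) = -0.178174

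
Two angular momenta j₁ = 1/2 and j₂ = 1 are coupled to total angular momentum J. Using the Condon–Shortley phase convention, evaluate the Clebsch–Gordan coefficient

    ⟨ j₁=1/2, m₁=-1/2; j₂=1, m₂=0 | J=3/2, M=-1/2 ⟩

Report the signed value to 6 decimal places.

triangle: 0!×1!×2!/4! = 2/24
(j±m)!: 0!×1!×1!×1!×1!×2! = 2
prefactor² = (2J+1)×Δ×N² = 2/3
  k=0: +1/(0!×0!×1!×1!×0!×1!) = 1
Σ = 1  ⇒  CG² = 2/3×1² = 2/3
CG = +√(2/3) = +0.816497

+√(2/3) ≈ +0.816497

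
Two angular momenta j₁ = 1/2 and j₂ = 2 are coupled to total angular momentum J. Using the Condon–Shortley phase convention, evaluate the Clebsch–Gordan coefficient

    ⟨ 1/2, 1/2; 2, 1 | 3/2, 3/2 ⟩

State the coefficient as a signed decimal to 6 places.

+√(1/5) ≈ +0.447214

√[4·1!0!3!/5! · 1!0!3!1!3!0!] = √(36/5)
  +(−1)^0/∏(0,1,0,3,0,0)! = 1/6  (running 1/6)
⟨..|..⟩ = √(36/5)·(1/6) = +0.447214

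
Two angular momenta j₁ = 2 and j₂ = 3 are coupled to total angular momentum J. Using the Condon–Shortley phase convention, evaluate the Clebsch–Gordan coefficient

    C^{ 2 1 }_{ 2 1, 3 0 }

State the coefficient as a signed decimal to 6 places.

−√(2/7) = -0.534522

√[5·3!1!3!/8! · 3!1!3!3!3!1!] = √(81/14)
  +(−1)^0/∏(0,3,1,3,0,0)! = 1/36  (running 1/36)
  +(−1)^1/∏(1,2,0,2,1,1)! = -1/4  (running -2/9)
⟨..|..⟩ = √(81/14)·(-2/9) = -0.534522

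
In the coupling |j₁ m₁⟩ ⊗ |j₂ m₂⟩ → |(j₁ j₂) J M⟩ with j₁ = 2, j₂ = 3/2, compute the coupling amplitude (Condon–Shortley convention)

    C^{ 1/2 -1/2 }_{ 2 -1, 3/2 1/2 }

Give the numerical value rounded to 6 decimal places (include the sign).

√[2·3!1!0!/5! · 1!3!2!1!0!1!] = √(6/5)
  +(−1)^2/∏(2,1,1,0,0,0)! = 1/2  (running 1/2)
⟨..|..⟩ = √(6/5)·(1/2) = +0.547723

+√(3/10) = +0.547723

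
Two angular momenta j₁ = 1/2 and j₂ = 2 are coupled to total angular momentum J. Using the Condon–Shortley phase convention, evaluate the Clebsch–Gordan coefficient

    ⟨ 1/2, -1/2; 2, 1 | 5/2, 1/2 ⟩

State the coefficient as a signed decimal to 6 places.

triangle: 0!*1!*4!/6! = 24/720
(j±m)!: 0!*1!*3!*1!*3!*2! = 72
prefactor² = (2J+1)*Δ*N² = 72/5
  k=0: +1/(0!*0!*1!*3!*0!*1!) = 1/6
Σ = 1/6  ⇒  CG² = 72/5*1/6² = 2/5
CG = +√(2/5) = +0.632456

+0.632456  (= +√(2/5))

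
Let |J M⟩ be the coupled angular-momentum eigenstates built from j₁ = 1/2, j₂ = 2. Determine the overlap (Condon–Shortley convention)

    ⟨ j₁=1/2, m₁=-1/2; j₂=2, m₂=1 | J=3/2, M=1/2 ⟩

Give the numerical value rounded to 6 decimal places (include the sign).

-0.774597

j₁+j₂−J=1  J+j₁−j₂=0  J−j₁+j₂=3  j₁+j₂+J+1=5
(j₁±m₁, j₂±m₂, J±M) = (0,1,3,1,2,1)
P² = 12/5
sum k=1..1:
  [1] −1/2 = -1/2
S = -1/2
C² = P²·S² = 3/5 ; C = -0.774597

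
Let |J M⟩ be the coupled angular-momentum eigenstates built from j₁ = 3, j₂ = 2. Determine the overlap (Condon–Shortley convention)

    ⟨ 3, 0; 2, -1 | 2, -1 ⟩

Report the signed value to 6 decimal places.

√[5·3!3!1!/8! · 3!3!1!3!1!3!] = √(81/14)
  +(−1)^0/∏(0,3,3,1,0,0)! = 1/36  (running 1/36)
  +(−1)^1/∏(1,2,2,0,1,1)! = -1/4  (running -2/9)
⟨..|..⟩ = √(81/14)·(-2/9) = -0.534522

−√(2/7) ≈ -0.534522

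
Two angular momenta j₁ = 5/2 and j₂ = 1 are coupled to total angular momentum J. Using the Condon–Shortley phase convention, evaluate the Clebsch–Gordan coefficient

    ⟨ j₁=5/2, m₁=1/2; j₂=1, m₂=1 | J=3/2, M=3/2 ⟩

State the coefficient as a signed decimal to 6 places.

+0.258199

√[4·2!3!0!/6! · 3!2!2!0!3!0!] = √(48/5)
  +(−1)^2/∏(2,0,0,0,3,0)! = 1/12  (running 1/12)
⟨..|..⟩ = √(48/5)·(1/12) = +0.258199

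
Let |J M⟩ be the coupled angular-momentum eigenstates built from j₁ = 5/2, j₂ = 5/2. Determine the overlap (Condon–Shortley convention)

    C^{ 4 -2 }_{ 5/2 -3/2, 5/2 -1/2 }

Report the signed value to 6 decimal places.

-0.422577  (= −√(5/28))

triangle: 1!*4!*4!/10! = 576/3628800
(j±m)!: 1!*4!*2!*3!*2!*6! = 414720
prefactor² = (2J+1)*Δ*N² = 20736/35
  k=0: +1/(0!*1!*4!*2!*0!*2!) = 1/96
  k=1: −1/(1!*0!*3!*1!*1!*3!) = -1/36
Σ = -5/288  ⇒  CG² = 20736/35*(-5/288)² = 5/28
CG = −√(5/28) = -0.422577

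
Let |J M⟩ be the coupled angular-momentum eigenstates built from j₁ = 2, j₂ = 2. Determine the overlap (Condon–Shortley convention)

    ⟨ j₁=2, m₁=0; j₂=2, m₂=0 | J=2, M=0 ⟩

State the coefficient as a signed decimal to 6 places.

triangle: 2!*2!*2!/7! = 8/5040
(j±m)!: 2!*2!*2!*2!*2!*2! = 64
prefactor² = (2J+1)*Δ*N² = 32/63
  k=0: +1/(0!*2!*2!*2!*0!*0!) = 1/8
  k=1: −1/(1!*1!*1!*1!*1!*1!) = -1
  k=2: +1/(2!*0!*0!*0!*2!*2!) = 1/8
Σ = -3/4  ⇒  CG² = 32/63*(-3/4)² = 2/7
CG = −√(2/7) = -0.534522

−√(2/7) ≈ -0.534522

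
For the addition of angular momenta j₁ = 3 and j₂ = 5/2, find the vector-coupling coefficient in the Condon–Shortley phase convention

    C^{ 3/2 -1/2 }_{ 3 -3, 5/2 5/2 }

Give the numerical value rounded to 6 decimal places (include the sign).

+0.597614  (= +√(5/14))

triangle: 4!*2!*1!/8! = 48/40320
(j±m)!: 0!*6!*5!*0!*1!*2! = 172800
prefactor² = (2J+1)*Δ*N² = 5760/7
  k=4: +1/(4!*0!*2!*1!*0!*0!) = 1/48
Σ = 1/48  ⇒  CG² = 5760/7*1/48² = 5/14
CG = +√(5/14) = +0.597614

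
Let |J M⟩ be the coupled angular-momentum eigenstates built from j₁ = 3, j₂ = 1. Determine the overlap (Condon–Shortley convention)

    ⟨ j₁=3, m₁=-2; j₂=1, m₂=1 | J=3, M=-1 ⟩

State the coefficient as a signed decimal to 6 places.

j₁+j₂−J=1  J+j₁−j₂=5  J−j₁+j₂=1  j₁+j₂+J+1=8
(j₁±m₁, j₂±m₂, J±M) = (1,5,2,0,2,4)
P² = 240
sum k=1..1:
  [1] −1/24 = -1/24
S = -1/24
C² = P²·S² = 5/12 ; C = -0.645497

-0.645497  (= −√(5/12))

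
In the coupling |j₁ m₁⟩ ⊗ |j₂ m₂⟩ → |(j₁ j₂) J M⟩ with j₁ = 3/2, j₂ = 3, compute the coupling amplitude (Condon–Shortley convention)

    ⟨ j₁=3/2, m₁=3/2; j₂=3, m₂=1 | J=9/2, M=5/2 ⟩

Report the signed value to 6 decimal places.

triangle: 0!×3!×6!/10! = 4320/3628800
(j±m)!: 3!×0!×4!×2!×7!×2! = 2903040
prefactor² = (2J+1)×Δ×N² = 34560
  k=0: +1/(0!×0!×0!×4!×3!×2!) = 1/288
Σ = 1/288  ⇒  CG² = 34560×1/288² = 5/12
CG = +√(5/12) = +0.645497

+√(5/12) = +0.645497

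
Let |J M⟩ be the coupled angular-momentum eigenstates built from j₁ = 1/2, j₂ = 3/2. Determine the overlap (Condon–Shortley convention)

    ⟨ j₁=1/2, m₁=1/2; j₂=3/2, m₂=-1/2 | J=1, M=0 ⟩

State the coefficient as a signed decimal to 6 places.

+√(1/2) = +0.707107

√[3·1!0!2!/4! · 1!0!1!2!1!1!] = √(1/2)
  +(−1)^0/∏(0,1,0,1,0,1)! = 1  (running 1)
⟨..|..⟩ = √(1/2)·(1) = +0.707107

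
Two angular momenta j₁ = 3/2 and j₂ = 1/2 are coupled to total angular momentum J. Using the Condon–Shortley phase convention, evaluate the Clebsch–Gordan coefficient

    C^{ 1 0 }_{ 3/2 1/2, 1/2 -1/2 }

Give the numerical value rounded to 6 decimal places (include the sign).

+√(1/2) ≈ +0.707107

√[3·1!2!0!/4! · 2!1!0!1!1!1!] = √(1/2)
  +(−1)^0/∏(0,1,1,0,1,0)! = 1  (running 1)
⟨..|..⟩ = √(1/2)·(1) = +0.707107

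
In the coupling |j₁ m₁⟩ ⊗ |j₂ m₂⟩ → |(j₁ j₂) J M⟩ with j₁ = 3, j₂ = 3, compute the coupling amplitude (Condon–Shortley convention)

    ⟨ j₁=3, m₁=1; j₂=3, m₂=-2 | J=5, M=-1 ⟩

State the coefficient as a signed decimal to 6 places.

+0.566947

√[11·1!5!5!/12! · 4!2!1!5!4!6!] = √(230400/7)
  +(−1)^0/∏(0,1,2,1,3,4)! = 1/288  (running 1/288)
  +(−1)^1/∏(1,0,1,0,4,5)! = -1/2880  (running 1/320)
⟨..|..⟩ = √(230400/7)·(1/320) = +0.566947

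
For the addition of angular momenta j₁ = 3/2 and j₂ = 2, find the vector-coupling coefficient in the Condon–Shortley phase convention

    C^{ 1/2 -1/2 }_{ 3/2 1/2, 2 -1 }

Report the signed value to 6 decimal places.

−√(3/10) = -0.547723

j₁+j₂−J=3  J+j₁−j₂=0  J−j₁+j₂=1  j₁+j₂+J+1=5
(j₁±m₁, j₂±m₂, J±M) = (2,1,1,3,0,1)
P² = 6/5
sum k=1..1:
  [1] −1/2 = -1/2
S = -1/2
C² = P²·S² = 3/10 ; C = -0.547723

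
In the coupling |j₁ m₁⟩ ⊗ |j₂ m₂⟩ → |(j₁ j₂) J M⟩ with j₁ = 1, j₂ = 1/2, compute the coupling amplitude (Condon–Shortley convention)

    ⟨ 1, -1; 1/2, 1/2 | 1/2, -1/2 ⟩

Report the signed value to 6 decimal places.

triangle: 1!·1!·0!/3! = 1/6
(j±m)!: 0!·2!·1!·0!·0!·1! = 2
prefactor² = (2J+1)·Δ·N² = 2/3
  k=1: −1/(1!·0!·1!·0!·0!·0!) = -1
Σ = -1  ⇒  CG² = 2/3·(-1)² = 2/3
CG = −√(2/3) = -0.816497

-0.816497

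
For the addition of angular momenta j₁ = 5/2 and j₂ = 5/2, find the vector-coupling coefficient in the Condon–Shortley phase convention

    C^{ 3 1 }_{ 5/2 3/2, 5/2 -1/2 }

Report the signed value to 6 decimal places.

triangle: 2!×3!×3!/9! = 72/362880
(j±m)!: 4!×1!×2!×3!×4!×2! = 13824
prefactor² = (2J+1)×Δ×N² = 96/5
  k=0: +1/(0!×2!×1!×2!×2!×1!) = 1/8
  k=1: −1/(1!×1!×0!×1!×3!×2!) = -1/12
Σ = 1/24  ⇒  CG² = 96/5×1/24² = 1/30
CG = +√(1/30) = +0.182574

+√(1/30) ≈ +0.182574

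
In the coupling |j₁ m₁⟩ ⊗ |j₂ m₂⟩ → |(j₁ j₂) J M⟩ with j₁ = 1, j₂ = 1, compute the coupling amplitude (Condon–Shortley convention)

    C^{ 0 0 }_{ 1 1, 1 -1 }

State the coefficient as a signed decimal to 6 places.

+0.577350

triangle: 2!*0!*0!/3! = 2/6
(j±m)!: 2!*0!*0!*2!*0!*0! = 4
prefactor² = (2J+1)*Δ*N² = 4/3
  k=0: +1/(0!*2!*0!*0!*0!*0!) = 1/2
Σ = 1/2  ⇒  CG² = 4/3*1/2² = 1/3
CG = +√(1/3) = +0.577350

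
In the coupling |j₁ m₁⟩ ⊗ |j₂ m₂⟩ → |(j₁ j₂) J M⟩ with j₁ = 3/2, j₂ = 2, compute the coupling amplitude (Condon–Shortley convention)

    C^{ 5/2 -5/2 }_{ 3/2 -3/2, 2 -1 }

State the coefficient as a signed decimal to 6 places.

triangle: 1!×2!×3!/7! = 12/5040
(j±m)!: 0!×3!×1!×3!×0!×5! = 4320
prefactor² = (2J+1)×Δ×N² = 432/7
  k=1: −1/(1!×0!×2!×0!×0!×3!) = -1/12
Σ = -1/12  ⇒  CG² = 432/7×(-1/12)² = 3/7
CG = −√(3/7) = -0.654654

-0.654654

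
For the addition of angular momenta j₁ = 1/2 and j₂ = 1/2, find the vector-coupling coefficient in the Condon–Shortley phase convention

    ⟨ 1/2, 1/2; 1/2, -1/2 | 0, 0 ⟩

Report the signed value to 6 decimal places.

triangle: 1!·0!·0!/2! = 1/2
(j±m)!: 1!·0!·0!·1!·0!·0! = 1
prefactor² = (2J+1)·Δ·N² = 1/2
  k=0: +1/(0!·1!·0!·0!·0!·0!) = 1
Σ = 1  ⇒  CG² = 1/2·1² = 1/2
CG = +√(1/2) = +0.707107

+0.707107  (= +√(1/2))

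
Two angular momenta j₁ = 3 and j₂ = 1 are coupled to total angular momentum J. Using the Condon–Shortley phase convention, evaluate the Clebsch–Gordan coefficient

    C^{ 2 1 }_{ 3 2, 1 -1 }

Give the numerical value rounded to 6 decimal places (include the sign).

+0.690066

√[5·2!4!0!/7! · 5!1!0!2!3!1!] = √(480/7)
  +(−1)^0/∏(0,2,1,0,3,0)! = 1/12  (running 1/12)
⟨..|..⟩ = √(480/7)·(1/12) = +0.690066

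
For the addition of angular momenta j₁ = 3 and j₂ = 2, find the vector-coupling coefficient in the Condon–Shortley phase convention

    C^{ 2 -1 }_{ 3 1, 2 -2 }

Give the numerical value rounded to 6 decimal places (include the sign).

+0.462910

triangle: 3!·3!·1!/8! = 36/40320
(j±m)!: 4!·2!·0!·4!·1!·3! = 6912
prefactor² = (2J+1)·Δ·N² = 216/7
  k=0: +1/(0!·3!·2!·0!·1!·1!) = 1/12
Σ = 1/12  ⇒  CG² = 216/7·1/12² = 3/14
CG = +√(3/14) = +0.462910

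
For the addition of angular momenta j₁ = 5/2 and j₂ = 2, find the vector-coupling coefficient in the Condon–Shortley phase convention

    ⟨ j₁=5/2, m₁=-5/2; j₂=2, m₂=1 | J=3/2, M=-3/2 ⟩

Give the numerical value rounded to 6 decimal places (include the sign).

triangle: 3!×2!×1!/7! = 12/5040
(j±m)!: 0!×5!×3!×1!×0!×3! = 4320
prefactor² = (2J+1)×Δ×N² = 288/7
  k=3: −1/(3!×0!×2!×0!×0!×1!) = -1/12
Σ = -1/12  ⇒  CG² = 288/7×(-1/12)² = 2/7
CG = −√(2/7) = -0.534522

−√(2/7) ≈ -0.534522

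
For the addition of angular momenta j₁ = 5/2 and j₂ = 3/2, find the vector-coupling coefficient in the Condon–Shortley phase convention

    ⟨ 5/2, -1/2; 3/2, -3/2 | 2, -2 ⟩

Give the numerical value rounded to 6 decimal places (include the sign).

j₁+j₂−J=2  J+j₁−j₂=3  J−j₁+j₂=1  j₁+j₂+J+1=7
(j₁±m₁, j₂±m₂, J±M) = (2,3,0,3,0,4)
P² = 144/7
sum k=0..0:
  [0] +1/12 = 1/12
S = 1/12
C² = P²·S² = 1/7 ; C = +0.377964

+0.377964  (= +√(1/7))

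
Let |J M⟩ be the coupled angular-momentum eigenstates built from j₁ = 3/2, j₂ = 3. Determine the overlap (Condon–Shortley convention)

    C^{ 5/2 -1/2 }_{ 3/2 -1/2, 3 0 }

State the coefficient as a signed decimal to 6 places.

√[6·2!1!4!/8! · 1!2!3!3!2!3!] = √(216/35)
  +(−1)^1/∏(1,1,1,2,0,2)! = -1/4  (running -1/4)
  +(−1)^2/∏(2,0,0,1,1,3)! = 1/12  (running -1/6)
⟨..|..⟩ = √(216/35)·(-1/6) = -0.414039

−√(6/35) ≈ -0.414039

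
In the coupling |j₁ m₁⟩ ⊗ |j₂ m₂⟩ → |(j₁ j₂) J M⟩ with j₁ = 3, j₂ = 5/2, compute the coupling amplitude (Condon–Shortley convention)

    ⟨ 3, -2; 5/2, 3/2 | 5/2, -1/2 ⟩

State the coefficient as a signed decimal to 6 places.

−√(1/14) ≈ -0.267261

j₁+j₂−J=3  J+j₁−j₂=3  J−j₁+j₂=2  j₁+j₂+J+1=9
(j₁±m₁, j₂±m₂, J±M) = (1,5,4,1,2,3)
P² = 288/7
sum k=2..3:
  [2] +1/24 = 1/24
  [3] −1/12 = -1/12
S = -1/24
C² = P²·S² = 1/14 ; C = -0.267261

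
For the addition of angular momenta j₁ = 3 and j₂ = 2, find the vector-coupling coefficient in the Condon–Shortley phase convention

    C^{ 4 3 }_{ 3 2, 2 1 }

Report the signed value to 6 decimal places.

+√(1/20) ≈ +0.223607

√[9·1!5!3!/10! · 5!1!3!1!7!1!] = √(6480)
  +(−1)^0/∏(0,1,1,3,4,0)! = 1/144  (running 1/144)
  +(−1)^1/∏(1,0,0,2,5,1)! = -1/240  (running 1/360)
⟨..|..⟩ = √(6480)·(1/360) = +0.223607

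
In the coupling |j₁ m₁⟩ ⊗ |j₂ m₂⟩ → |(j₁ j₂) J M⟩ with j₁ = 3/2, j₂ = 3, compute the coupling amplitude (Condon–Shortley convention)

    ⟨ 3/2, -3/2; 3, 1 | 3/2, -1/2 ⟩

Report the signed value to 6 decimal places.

-0.338062

√[4·3!0!3!/7! · 0!3!4!2!1!2!] = √(576/35)
  +(−1)^3/∏(3,0,0,1,0,2)! = -1/12  (running -1/12)
⟨..|..⟩ = √(576/35)·(-1/12) = -0.338062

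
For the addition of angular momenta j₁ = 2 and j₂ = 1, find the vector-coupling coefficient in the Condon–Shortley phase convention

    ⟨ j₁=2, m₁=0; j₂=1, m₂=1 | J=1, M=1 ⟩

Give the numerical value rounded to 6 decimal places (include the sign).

√[3·2!2!0!/5! · 2!2!2!0!2!0!] = √(8/5)
  +(−1)^2/∏(2,0,0,0,2,0)! = 1/4  (running 1/4)
⟨..|..⟩ = √(8/5)·(1/4) = +0.316228

+√(1/10) ≈ +0.316228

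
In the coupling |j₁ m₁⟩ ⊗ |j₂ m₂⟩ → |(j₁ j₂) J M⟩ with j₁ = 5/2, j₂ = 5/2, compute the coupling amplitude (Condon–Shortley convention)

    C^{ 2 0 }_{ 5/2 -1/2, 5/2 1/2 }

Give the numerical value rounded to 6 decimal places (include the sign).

j₁+j₂−J=3  J+j₁−j₂=2  J−j₁+j₂=2  j₁+j₂+J+1=8
(j₁±m₁, j₂±m₂, J±M) = (2,3,3,2,2,2)
P² = 12/7
sum k=1..3:
  [1] −1/8 = -1/8
  [2] +1/2 = 1/2
  [3] −1/24 = -1/24
S = 1/3
C² = P²·S² = 4/21 ; C = +0.436436

+0.436436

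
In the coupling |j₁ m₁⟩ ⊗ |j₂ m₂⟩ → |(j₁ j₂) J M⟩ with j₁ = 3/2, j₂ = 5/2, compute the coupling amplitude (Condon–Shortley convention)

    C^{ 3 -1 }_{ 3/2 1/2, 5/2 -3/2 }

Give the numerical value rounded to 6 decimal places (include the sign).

+√(49/120) = +0.639010

√[7·1!2!4!/8! · 2!1!1!4!2!4!] = √(96/5)
  +(−1)^0/∏(0,1,1,1,1,3)! = 1/6  (running 1/6)
  +(−1)^1/∏(1,0,0,0,2,4)! = -1/48  (running 7/48)
⟨..|..⟩ = √(96/5)·(7/48) = +0.639010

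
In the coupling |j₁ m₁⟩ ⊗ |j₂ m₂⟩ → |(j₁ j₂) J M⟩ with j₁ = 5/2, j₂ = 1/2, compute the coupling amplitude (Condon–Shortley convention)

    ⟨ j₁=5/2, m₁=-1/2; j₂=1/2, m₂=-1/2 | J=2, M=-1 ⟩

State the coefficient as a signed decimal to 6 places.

+0.577350  (= +√(1/3))

j₁+j₂−J=1  J+j₁−j₂=4  J−j₁+j₂=0  j₁+j₂+J+1=6
(j₁±m₁, j₂±m₂, J±M) = (2,3,0,1,1,3)
P² = 12
sum k=0..0:
  [0] +1/6 = 1/6
S = 1/6
C² = P²·S² = 1/3 ; C = +0.577350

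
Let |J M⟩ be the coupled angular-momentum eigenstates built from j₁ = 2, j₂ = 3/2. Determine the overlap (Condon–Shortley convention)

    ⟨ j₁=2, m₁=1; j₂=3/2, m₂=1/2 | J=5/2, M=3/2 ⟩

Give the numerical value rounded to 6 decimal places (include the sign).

+0.169031

j₁+j₂−J=1  J+j₁−j₂=3  J−j₁+j₂=2  j₁+j₂+J+1=7
(j₁±m₁, j₂±m₂, J±M) = (3,1,2,1,4,1)
P² = 144/35
sum k=0..1:
  [0] +1/4 = 1/4
  [1] −1/6 = -1/6
S = 1/12
C² = P²·S² = 1/35 ; C = +0.169031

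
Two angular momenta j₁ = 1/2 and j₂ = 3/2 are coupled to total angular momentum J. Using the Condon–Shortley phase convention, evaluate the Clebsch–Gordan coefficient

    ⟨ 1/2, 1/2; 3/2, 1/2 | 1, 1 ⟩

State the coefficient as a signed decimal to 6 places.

+0.500000

j₁+j₂−J=1  J+j₁−j₂=0  J−j₁+j₂=2  j₁+j₂+J+1=4
(j₁±m₁, j₂±m₂, J±M) = (1,0,2,1,2,0)
P² = 1
sum k=0..0:
  [0] +1/2 = 1/2
S = 1/2
C² = P²·S² = 1/4 ; C = +0.500000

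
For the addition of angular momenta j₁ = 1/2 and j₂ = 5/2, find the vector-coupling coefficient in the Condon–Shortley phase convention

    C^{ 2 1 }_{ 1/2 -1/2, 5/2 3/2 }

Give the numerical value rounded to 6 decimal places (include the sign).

-0.816497

triangle: 1!·0!·4!/6! = 24/720
(j±m)!: 0!·1!·4!·1!·3!·1! = 144
prefactor² = (2J+1)·Δ·N² = 24
  k=1: −1/(1!·0!·0!·3!·0!·1!) = -1/6
Σ = -1/6  ⇒  CG² = 24·(-1/6)² = 2/3
CG = −√(2/3) = -0.816497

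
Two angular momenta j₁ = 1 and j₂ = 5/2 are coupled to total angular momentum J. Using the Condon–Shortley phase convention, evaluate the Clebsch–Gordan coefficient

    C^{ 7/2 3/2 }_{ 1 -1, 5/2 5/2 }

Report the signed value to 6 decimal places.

+0.218218

j₁+j₂−J=0  J+j₁−j₂=2  J−j₁+j₂=5  j₁+j₂+J+1=8
(j₁±m₁, j₂±m₂, J±M) = (0,2,5,0,5,2)
P² = 19200/7
sum k=0..0:
  [0] +1/240 = 1/240
S = 1/240
C² = P²·S² = 1/21 ; C = +0.218218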